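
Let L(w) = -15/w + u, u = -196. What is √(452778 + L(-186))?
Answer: √1739725518/62 ≈ 672.74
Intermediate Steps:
L(w) = -196 - 15/w (L(w) = -15/w - 196 = -196 - 15/w)
√(452778 + L(-186)) = √(452778 + (-196 - 15/(-186))) = √(452778 + (-196 - 15*(-1/186))) = √(452778 + (-196 + 5/62)) = √(452778 - 12147/62) = √(28060089/62) = √1739725518/62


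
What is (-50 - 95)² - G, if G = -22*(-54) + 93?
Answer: 19744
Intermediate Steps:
G = 1281 (G = 1188 + 93 = 1281)
(-50 - 95)² - G = (-50 - 95)² - 1*1281 = (-145)² - 1281 = 21025 - 1281 = 19744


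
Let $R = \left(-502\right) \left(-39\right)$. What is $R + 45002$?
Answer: $64580$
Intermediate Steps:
$R = 19578$
$R + 45002 = 19578 + 45002 = 64580$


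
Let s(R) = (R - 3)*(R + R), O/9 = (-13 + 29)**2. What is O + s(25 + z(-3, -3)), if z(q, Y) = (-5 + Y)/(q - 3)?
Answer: 31796/9 ≈ 3532.9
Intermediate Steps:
z(q, Y) = (-5 + Y)/(-3 + q)
O = 2304 (O = 9*(-13 + 29)**2 = 9*16**2 = 9*256 = 2304)
s(R) = 2*R*(-3 + R) (s(R) = (-3 + R)*(2*R) = 2*R*(-3 + R))
O + s(25 + z(-3, -3)) = 2304 + 2*(25 + (-5 - 3)/(-3 - 3))*(-3 + (25 + (-5 - 3)/(-3 - 3))) = 2304 + 2*(25 - 8/(-6))*(-3 + (25 - 8/(-6))) = 2304 + 2*(25 - 1/6*(-8))*(-3 + (25 - 1/6*(-8))) = 2304 + 2*(25 + 4/3)*(-3 + (25 + 4/3)) = 2304 + 2*(79/3)*(-3 + 79/3) = 2304 + 2*(79/3)*(70/3) = 2304 + 11060/9 = 31796/9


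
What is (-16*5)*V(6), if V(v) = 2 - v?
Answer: 320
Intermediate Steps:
(-16*5)*V(6) = (-16*5)*(2 - 1*6) = -80*(2 - 6) = -80*(-4) = 320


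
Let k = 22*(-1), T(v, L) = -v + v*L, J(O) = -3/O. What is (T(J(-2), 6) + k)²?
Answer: 841/4 ≈ 210.25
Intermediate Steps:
T(v, L) = -v + L*v
k = -22
(T(J(-2), 6) + k)² = ((-3/(-2))*(-1 + 6) - 22)² = (-3*(-½)*5 - 22)² = ((3/2)*5 - 22)² = (15/2 - 22)² = (-29/2)² = 841/4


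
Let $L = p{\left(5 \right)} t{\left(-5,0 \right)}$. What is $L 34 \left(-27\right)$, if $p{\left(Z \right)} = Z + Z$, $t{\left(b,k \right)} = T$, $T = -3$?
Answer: $27540$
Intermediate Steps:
$t{\left(b,k \right)} = -3$
$p{\left(Z \right)} = 2 Z$
$L = -30$ ($L = 2 \cdot 5 \left(-3\right) = 10 \left(-3\right) = -30$)
$L 34 \left(-27\right) = \left(-30\right) 34 \left(-27\right) = \left(-1020\right) \left(-27\right) = 27540$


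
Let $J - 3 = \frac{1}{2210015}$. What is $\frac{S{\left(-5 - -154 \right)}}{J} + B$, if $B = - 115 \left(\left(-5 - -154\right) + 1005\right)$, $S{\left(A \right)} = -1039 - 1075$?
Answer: $- \frac{442272688185}{3315023} \approx -1.3341 \cdot 10^{5}$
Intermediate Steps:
$S{\left(A \right)} = -2114$
$B = -132710$ ($B = - 115 \left(\left(-5 + 154\right) + 1005\right) = - 115 \left(149 + 1005\right) = \left(-115\right) 1154 = -132710$)
$J = \frac{6630046}{2210015}$ ($J = 3 + \frac{1}{2210015} = \frac{6630046}{2210015} \approx 3.0$)
$\frac{S{\left(-5 - -154 \right)}}{J} + B = - \frac{2114}{\frac{6630046}{2210015}} - 132710 = \left(-2114\right) \frac{2210015}{6630046} - 132710 = - \frac{2335985855}{3315023} - 132710 = - \frac{442272688185}{3315023}$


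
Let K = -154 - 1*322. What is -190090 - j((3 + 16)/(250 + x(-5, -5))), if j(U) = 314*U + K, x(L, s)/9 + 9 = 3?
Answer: -18585155/98 ≈ -1.8964e+5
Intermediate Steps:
K = -476 (K = -154 - 322 = -476)
x(L, s) = -54 (x(L, s) = -81 + 9*3 = -81 + 27 = -54)
j(U) = -476 + 314*U (j(U) = 314*U - 476 = -476 + 314*U)
-190090 - j((3 + 16)/(250 + x(-5, -5))) = -190090 - (-476 + 314*((3 + 16)/(250 - 54))) = -190090 - (-476 + 314*(19/196)) = -190090 - (-476 + 2983/98) = -190090 - 1*(-43665/98) = -190090 + 43665/98 = -18585155/98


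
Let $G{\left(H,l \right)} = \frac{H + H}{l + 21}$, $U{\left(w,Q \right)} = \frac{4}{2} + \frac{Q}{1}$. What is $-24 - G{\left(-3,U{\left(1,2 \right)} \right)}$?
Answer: $- \frac{594}{25} \approx -23.76$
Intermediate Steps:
$U{\left(w,Q \right)} = 2 + Q$ ($U{\left(w,Q \right)} = 4 \cdot \frac{1}{2} + Q 1 = 2 + Q$)
$G{\left(H,l \right)} = \frac{2 H}{21 + l}$
$-24 - G{\left(-3,U{\left(1,2 \right)} \right)} = -24 - 2 \left(-3\right) \frac{1}{21 + \left(2 + 2\right)} = -24 - 2 \left(-3\right) \frac{1}{21 + 4} = -24 - 2 \left(-3\right) \frac{1}{25} = -24 - - \frac{6}{25} = -24 + \frac{6}{25} = - \frac{594}{25}$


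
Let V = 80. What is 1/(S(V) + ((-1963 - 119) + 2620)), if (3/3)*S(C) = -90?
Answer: 1/448 ≈ 0.0022321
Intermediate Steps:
S(C) = -90
1/(S(V) + ((-1963 - 119) + 2620)) = 1/(-90 + ((-1963 - 119) + 2620)) = 1/(-90 + (-2082 + 2620)) = 1/(-90 + 538) = 1/448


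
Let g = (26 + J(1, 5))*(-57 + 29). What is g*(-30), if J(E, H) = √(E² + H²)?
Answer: 21840 + 840*√26 ≈ 26123.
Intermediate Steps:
g = -728 - 28*√26 (g = (26 + √(1² + 5²))*(-57 + 29) = (26 + √(1 + 25))*(-28) = (26 + √26)*(-28) = -728 - 28*√26 ≈ -870.77)
g*(-30) = (-728 - 28*√26)*(-30) = 21840 + 840*√26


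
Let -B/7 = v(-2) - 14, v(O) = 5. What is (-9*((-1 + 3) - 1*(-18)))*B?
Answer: -11340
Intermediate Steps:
B = 63 (B = -7*(5 - 14) = -7*(-9) = 63)
(-9*((-1 + 3) - 1*(-18)))*B = -9*((-1 + 3) - 1*(-18))*63 = -9*(2 + 18)*63 = -9*20*63 = -180*63 = -11340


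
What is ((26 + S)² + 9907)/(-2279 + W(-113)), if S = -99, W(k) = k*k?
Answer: 7618/5245 ≈ 1.4524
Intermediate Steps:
W(k) = k²
((26 + S)² + 9907)/(-2279 + W(-113)) = ((26 - 99)² + 9907)/(-2279 + (-113)²) = ((-73)² + 9907)/(-2279 + 12769) = (5329 + 9907)/10490 = 15236*(1/10490) = 7618/5245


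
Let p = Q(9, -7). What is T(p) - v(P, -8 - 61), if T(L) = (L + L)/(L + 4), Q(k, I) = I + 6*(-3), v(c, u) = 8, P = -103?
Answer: -118/21 ≈ -5.6190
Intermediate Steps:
Q(k, I) = -18 + I (Q(k, I) = I - 18 = -18 + I)
p = -25 (p = -18 - 7 = -25)
T(L) = 2*L/(4 + L) (T(L) = (2*L)/(4 + L) = 2*L/(4 + L))
T(p) - v(P, -8 - 61) = 2*(-25)/(4 - 25) - 1*8 = 2*(-25)/(-21) - 8 = 2*(-25)*(-1/21) - 8 = 50/21 - 8 = -118/21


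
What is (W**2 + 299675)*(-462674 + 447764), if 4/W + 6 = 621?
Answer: -112664509429654/25215 ≈ -4.4682e+9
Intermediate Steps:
W = 4/615 (W = 4/(-6 + 621) = 4/615 ≈ 0.0065041)
(W**2 + 299675)*(-462674 + 447764) = ((4/615)**2 + 299675)*(-462674 + 447764) = (16/378225 + 299675)*(-14910) = (113344576891/378225)*(-14910) = -112664509429654/25215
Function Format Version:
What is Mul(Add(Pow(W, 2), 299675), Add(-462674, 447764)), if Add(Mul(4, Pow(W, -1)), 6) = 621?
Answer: Rational(-112664509429654, 25215) ≈ -4.4682e+9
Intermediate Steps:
W = Rational(4, 615) (W = Mul(4, Pow(Add(-6, 621), -1)) = Mul(4, Pow(615, -1)) = Mul(4, Rational(1, 615)) = Rational(4, 615) ≈ 0.0065041)
Mul(Add(Pow(W, 2), 299675), Add(-462674, 447764)) = Mul(Add(Pow(Rational(4, 615), 2), 299675), Add(-462674, 447764)) = Mul(Add(Rational(16, 378225), 299675), -14910) = Mul(Rational(113344576891, 378225), -14910) = Rational(-112664509429654, 25215)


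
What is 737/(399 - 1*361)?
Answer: 737/38 ≈ 19.395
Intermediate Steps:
737/(399 - 1*361) = 737/(399 - 361) = 737/38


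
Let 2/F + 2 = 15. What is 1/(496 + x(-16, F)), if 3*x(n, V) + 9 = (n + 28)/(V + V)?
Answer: 1/506 ≈ 0.0019763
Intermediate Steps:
F = 2/13 (F = 2/(-2 + 15) = 2/13 ≈ 0.15385)
x(n, V) = -3 + (28 + n)/(6*V) (x(n, V) = -3 + ((n + 28)/(V + V))/3 = -3 + ((28 + n)/((2*V)))/3 = -3 + ((28 + n)*(1/(2*V)))/3 = -3 + ((28 + n)/(2*V))/3 = -3 + (28 + n)/(6*V))
1/(496 + x(-16, F)) = 1/(496 + (28 - 16 - 18*2/13)/(6*(2/13))) = 1/(496 + (1/6)*(13/2)*(28 - 16 - 36/13)) = 1/(496 + (1/6)*(13/2)*(120/13)) = 1/(496 + 10) = 1/506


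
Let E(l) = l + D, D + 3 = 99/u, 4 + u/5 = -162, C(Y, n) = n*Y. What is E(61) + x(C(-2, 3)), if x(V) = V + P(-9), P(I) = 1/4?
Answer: 86537/1660 ≈ 52.131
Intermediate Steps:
C(Y, n) = Y*n
u = -830 (u = -20 + 5*(-162) = -20 - 810 = -830)
P(I) = 1/4
D = -2589/830 (D = -3 + 99/(-830) = -3 + 99*(-1/830) = -3 - 99/830 = -2589/830 ≈ -3.1193)
E(l) = -2589/830 + l (E(l) = l - 2589/830 = -2589/830 + l)
x(V) = 1/4 + V (x(V) = V + 1/4 = 1/4 + V)
E(61) + x(C(-2, 3)) = (-2589/830 + 61) + (1/4 - 2*3) = 48041/830 + (1/4 - 6) = 48041/830 - 23/4 = 86537/1660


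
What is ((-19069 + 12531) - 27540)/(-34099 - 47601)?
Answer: 17039/40850 ≈ 0.41711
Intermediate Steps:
((-19069 + 12531) - 27540)/(-34099 - 47601) = (-6538 - 27540)/(-81700) = -34078*(-1/81700) = 17039/40850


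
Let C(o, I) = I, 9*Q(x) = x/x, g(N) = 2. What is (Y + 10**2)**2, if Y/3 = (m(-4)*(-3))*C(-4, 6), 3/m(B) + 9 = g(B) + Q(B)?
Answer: 14661241/961 ≈ 15256.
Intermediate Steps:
Q(x) = 1/9 (Q(x) = (x/x)/9 = (1/9)*1 = 1/9)
m(B) = -27/62 (m(B) = 3/(-9 + (2 + 1/9)) = 3/(-9 + 19/9) = 3/(-62/9) = 3*(-9/62) = -27/62)
Y = 729/31 (Y = 3*(-27/62*(-3)*6) = 3*((81/62)*6) = 3*(243/31) = 729/31 ≈ 23.516)
(Y + 10**2)**2 = (729/31 + 10**2)**2 = (729/31 + 100)**2 = (3829/31)**2 = 14661241/961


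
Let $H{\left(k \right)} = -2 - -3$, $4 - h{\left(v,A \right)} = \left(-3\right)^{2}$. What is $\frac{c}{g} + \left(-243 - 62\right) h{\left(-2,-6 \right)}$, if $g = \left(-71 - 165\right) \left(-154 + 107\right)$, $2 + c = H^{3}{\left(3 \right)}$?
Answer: $\frac{16915299}{11092} \approx 1525.0$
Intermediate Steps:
$h{\left(v,A \right)} = -5$ ($h{\left(v,A \right)} = 4 - \left(-3\right)^{2} = 4 - 9 = -5$)
$H{\left(k \right)} = 1$ ($H{\left(k \right)} = -2 + 3 = 1$)
$c = -1$ ($c = -2 + 1^{3} = -2 + 1 = -1$)
$g = 11092$ ($g = \left(-236\right) \left(-47\right) = 11092$)
$\frac{c}{g} + \left(-243 - 62\right) h{\left(-2,-6 \right)} = - \frac{1}{11092} + \left(-243 - 62\right) \left(-5\right) = \left(-1\right) \frac{1}{11092} + \left(-243 - 62\right) \left(-5\right) = - \frac{1}{11092} - -1525 = - \frac{1}{11092} + 1525 = \frac{16915299}{11092}$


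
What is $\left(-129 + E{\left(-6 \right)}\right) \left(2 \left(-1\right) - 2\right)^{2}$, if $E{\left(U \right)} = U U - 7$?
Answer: $-1600$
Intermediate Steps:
$E{\left(U \right)} = -7 + U^{2}$ ($E{\left(U \right)} = U^{2} - 7 = -7 + U^{2}$)
$\left(-129 + E{\left(-6 \right)}\right) \left(2 \left(-1\right) - 2\right)^{2} = \left(-129 - \left(7 - \left(-6\right)^{2}\right)\right) \left(2 \left(-1\right) - 2\right)^{2} = \left(-129 + \left(-7 + 36\right)\right) \left(-2 - 2\right)^{2} = \left(-129 + 29\right) \left(-2 - 2\right)^{2} = - 100 \left(-4\right)^{2} = \left(-100\right) 16 = -1600$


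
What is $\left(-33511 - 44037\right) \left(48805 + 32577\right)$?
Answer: $-6311011336$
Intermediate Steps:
$\left(-33511 - 44037\right) \left(48805 + 32577\right) = \left(-77548\right) 81382 = -6311011336$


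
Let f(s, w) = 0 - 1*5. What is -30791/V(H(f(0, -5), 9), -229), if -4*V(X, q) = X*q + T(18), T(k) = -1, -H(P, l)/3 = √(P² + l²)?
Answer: 123164/50028713 + 84613668*√106/50028713 ≈ 17.415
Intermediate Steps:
f(s, w) = -5 (f(s, w) = 0 - 5 = -5)
H(P, l) = -3*√(P² + l²)
V(X, q) = ¼ - X*q/4 (V(X, q) = -(X*q - 1)/4 = -(-1 + X*q)/4 = ¼ - X*q/4)
-30791/V(H(f(0, -5), 9), -229) = -30791/(¼ - ¼*(-3*√((-5)² + 9²))*(-229)) = -30791/(¼ - ¼*(-3*√(25 + 81))*(-229)) = -30791/(¼ - ¼*(-3*√106)*(-229)) = -30791/(¼ - 687*√106/4)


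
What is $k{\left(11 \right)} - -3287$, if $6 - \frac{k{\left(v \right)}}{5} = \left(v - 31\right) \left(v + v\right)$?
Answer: $5517$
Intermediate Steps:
$k{\left(v \right)} = 30 - 10 v \left(-31 + v\right)$ ($k{\left(v \right)} = 30 - 5 \left(v - 31\right) \left(v + v\right) = 30 - 5 \left(-31 + v\right) 2 v = 30 - 5 \cdot 2 v \left(-31 + v\right) = 30 - 10 v \left(-31 + v\right)$)
$k{\left(11 \right)} - -3287 = \left(30 - 10 \cdot 11^{2} + 310 \cdot 11\right) - -3287 = \left(30 - 1210 + 3410\right) + 3287 = 2230 + 3287 = 5517$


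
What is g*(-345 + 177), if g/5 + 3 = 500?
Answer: -417480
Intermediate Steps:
g = 2485 (g = -15 + 5*500 = -15 + 2500 = 2485)
g*(-345 + 177) = 2485*(-345 + 177) = 2485*(-168) = -417480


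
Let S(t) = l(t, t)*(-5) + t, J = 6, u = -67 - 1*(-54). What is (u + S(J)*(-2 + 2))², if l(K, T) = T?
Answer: 169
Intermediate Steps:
u = -13 (u = -67 + 54 = -13)
S(t) = -4*t (S(t) = t*(-5) + t = -5*t + t = -4*t)
(u + S(J)*(-2 + 2))² = (-13 + (-4*6)*(-2 + 2))² = (-13 - 24*0)² = (-13 + 0)² = (-13)² = 169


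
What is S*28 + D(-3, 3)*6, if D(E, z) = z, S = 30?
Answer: 858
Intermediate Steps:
S*28 + D(-3, 3)*6 = 30*28 + 3*6 = 840 + 18 = 858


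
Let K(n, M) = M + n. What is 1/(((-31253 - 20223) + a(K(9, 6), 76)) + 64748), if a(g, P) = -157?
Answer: 1/13115 ≈ 7.6249e-5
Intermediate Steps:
1/(((-31253 - 20223) + a(K(9, 6), 76)) + 64748) = 1/(((-31253 - 20223) - 157) + 64748) = 1/((-51476 - 157) + 64748) = 1/(-51633 + 64748) = 1/13115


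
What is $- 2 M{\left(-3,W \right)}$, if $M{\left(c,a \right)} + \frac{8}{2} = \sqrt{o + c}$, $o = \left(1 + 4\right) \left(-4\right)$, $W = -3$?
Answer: $8 - 2 i \sqrt{23} \approx 8.0 - 9.5917 i$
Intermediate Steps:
$o = -20$ ($o = 5 \left(-4\right) = -20$)
$M{\left(c,a \right)} = -4 + \sqrt{-20 + c}$
$- 2 M{\left(-3,W \right)} = - 2 \left(-4 + \sqrt{-20 - 3}\right) = - 2 \left(-4 + \sqrt{-23}\right) = - 2 \left(-4 + i \sqrt{23}\right) = 8 - 2 i \sqrt{23}$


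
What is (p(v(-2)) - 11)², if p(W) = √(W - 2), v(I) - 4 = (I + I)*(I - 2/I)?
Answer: (11 - √6)² ≈ 73.111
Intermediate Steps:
v(I) = 4 + 2*I*(I - 2/I) (v(I) = 4 + (I + I)*(I - 2/I) = 4 + (2*I)*(I - 2/I) = 4 + 2*I*(I - 2/I))
p(W) = √(-2 + W)
(p(v(-2)) - 11)² = (√(-2 + 2*(-2)²) - 11)² = (√(-2 + 2*4) - 11)² = (√(-2 + 8) - 11)² = (√6 - 11)² = (-11 + √6)²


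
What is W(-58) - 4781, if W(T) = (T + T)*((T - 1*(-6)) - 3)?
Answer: 1599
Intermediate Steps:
W(T) = 2*T*(3 + T) (W(T) = (2*T)*((T + 6) - 3) = (2*T)*((6 + T) - 3) = (2*T)*(3 + T) = 2*T*(3 + T))
W(-58) - 4781 = 2*(-58)*(3 - 58) - 4781 = 2*(-58)*(-55) - 4781 = 6380 - 4781 = 1599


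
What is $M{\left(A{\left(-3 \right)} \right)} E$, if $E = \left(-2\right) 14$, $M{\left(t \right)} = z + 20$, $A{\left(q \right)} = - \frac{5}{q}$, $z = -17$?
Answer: $-84$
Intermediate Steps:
$M{\left(t \right)} = 3$ ($M{\left(t \right)} = -17 + 20 = 3$)
$E = -28$
$M{\left(A{\left(-3 \right)} \right)} E = 3 \left(-28\right) = -84$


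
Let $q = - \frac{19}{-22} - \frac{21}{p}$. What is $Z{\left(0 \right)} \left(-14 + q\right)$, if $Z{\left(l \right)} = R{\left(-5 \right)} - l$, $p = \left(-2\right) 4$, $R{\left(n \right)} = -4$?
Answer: $\frac{925}{22} \approx 42.045$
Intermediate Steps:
$p = -8$
$Z{\left(l \right)} = -4 - l$
$q = \frac{307}{88}$ ($q = - \frac{19}{-22} - \frac{21}{-8} = \left(-19\right) \left(- \frac{1}{22}\right) - - \frac{21}{8} = \frac{19}{22} + \frac{21}{8} = \frac{307}{88} \approx 3.4886$)
$Z{\left(0 \right)} \left(-14 + q\right) = \left(-4 - 0\right) \left(-14 + \frac{307}{88}\right) = \left(-4 + 0\right) \left(- \frac{925}{88}\right) = \left(-4\right) \left(- \frac{925}{88}\right) = \frac{925}{22}$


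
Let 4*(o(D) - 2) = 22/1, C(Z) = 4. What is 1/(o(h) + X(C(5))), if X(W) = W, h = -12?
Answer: 2/23 ≈ 0.086957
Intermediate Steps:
o(D) = 15/2 (o(D) = 2 + (22/1)/4 = 2 + (22*1)/4 = 2 + (1/4)*22 = 2 + 11/2 = 15/2)
1/(o(h) + X(C(5))) = 1/(15/2 + 4) = 1/(23/2) = 2/23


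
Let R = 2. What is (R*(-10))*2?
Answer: -40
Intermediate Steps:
(R*(-10))*2 = (2*(-10))*2 = -20*2 = -40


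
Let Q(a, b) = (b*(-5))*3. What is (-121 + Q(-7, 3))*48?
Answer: -7968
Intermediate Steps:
Q(a, b) = -15*b (Q(a, b) = -5*b*3 = -15*b)
(-121 + Q(-7, 3))*48 = (-121 - 15*3)*48 = (-121 - 45)*48 = -166*48 = -7968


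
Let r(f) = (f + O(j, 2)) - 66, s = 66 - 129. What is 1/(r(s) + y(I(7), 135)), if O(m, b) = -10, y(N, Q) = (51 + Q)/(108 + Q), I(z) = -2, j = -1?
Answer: -81/11197 ≈ -0.0072341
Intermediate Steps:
y(N, Q) = (51 + Q)/(108 + Q)
s = -63
r(f) = -76 + f (r(f) = (f - 10) - 66 = (-10 + f) - 66 = -76 + f)
1/(r(s) + y(I(7), 135)) = 1/((-76 - 63) + (51 + 135)/(108 + 135)) = 1/(-139 + 186/243) = 1/(-139 + (1/243)*186) = 1/(-139 + 62/81) = 1/(-11197/81) = -81/11197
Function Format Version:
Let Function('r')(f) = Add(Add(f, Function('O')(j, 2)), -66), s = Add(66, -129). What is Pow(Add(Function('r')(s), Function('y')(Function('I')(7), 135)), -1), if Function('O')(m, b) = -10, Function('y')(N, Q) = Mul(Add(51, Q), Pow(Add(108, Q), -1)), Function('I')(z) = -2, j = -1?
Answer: Rational(-81, 11197) ≈ -0.0072341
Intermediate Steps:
Function('y')(N, Q) = Mul(Pow(Add(108, Q), -1), Add(51, Q))
s = -63
Function('r')(f) = Add(-76, f) (Function('r')(f) = Add(Add(f, -10), -66) = Add(Add(-10, f), -66) = Add(-76, f))
Pow(Add(Function('r')(s), Function('y')(Function('I')(7), 135)), -1) = Pow(Add(Add(-76, -63), Mul(Pow(Add(108, 135), -1), Add(51, 135))), -1) = Pow(Add(-139, Mul(Pow(243, -1), 186)), -1) = Pow(Add(-139, Mul(Rational(1, 243), 186)), -1) = Pow(Add(-139, Rational(62, 81)), -1) = Pow(Rational(-11197, 81), -1) = Rational(-81, 11197)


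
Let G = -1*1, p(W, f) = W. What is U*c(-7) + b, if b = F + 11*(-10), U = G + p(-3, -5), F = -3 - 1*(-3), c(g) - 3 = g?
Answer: -94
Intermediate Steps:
G = -1
c(g) = 3 + g
F = 0 (F = -3 + 3 = 0)
U = -4 (U = -1 - 3 = -4)
b = -110 (b = 0 + 11*(-10) = 0 - 110 = -110)
U*c(-7) + b = -4*(3 - 7) - 110 = -4*(-4) - 110 = 16 - 110 = -94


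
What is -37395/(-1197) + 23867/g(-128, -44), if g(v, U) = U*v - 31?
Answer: 26446466/744933 ≈ 35.502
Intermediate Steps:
g(v, U) = -31 + U*v
-37395/(-1197) + 23867/g(-128, -44) = -37395/(-1197) + 23867/(-31 - 44*(-128)) = -37395*(-1/1197) + 23867/(-31 + 5632) = 4155/133 + 23867/5601 = 26446466/744933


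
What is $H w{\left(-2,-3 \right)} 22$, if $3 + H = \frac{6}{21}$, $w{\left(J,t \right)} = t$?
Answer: $\frac{1254}{7} \approx 179.14$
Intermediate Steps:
$H = - \frac{19}{7}$ ($H = -3 + \frac{6}{21} = -3 + 6 \cdot \frac{1}{21} = -3 + \frac{2}{7} = - \frac{19}{7} \approx -2.7143$)
$H w{\left(-2,-3 \right)} 22 = \left(- \frac{19}{7}\right) \left(-3\right) 22 = \frac{57}{7} \cdot 22 = \frac{1254}{7}$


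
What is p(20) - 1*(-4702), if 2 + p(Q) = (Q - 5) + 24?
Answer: 4739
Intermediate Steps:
p(Q) = 17 + Q (p(Q) = -2 + ((Q - 5) + 24) = -2 + ((-5 + Q) + 24) = -2 + (19 + Q) = 17 + Q)
p(20) - 1*(-4702) = (17 + 20) - 1*(-4702) = 37 + 4702 = 4739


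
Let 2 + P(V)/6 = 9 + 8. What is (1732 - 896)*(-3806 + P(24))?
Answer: -3106576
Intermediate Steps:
P(V) = 90 (P(V) = -12 + 6*(9 + 8) = -12 + 6*17 = -12 + 102 = 90)
(1732 - 896)*(-3806 + P(24)) = (1732 - 896)*(-3806 + 90) = 836*(-3716) = -3106576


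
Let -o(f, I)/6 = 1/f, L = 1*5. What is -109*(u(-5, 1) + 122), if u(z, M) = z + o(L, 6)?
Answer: -63111/5 ≈ -12622.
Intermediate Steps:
L = 5
o(f, I) = -6/f
u(z, M) = -6/5 + z (u(z, M) = z - 6/5 = -6/5 + z)
-109*(u(-5, 1) + 122) = -109*((-6/5 - 5) + 122) = -109*(-31/5 + 122) = -109*579/5 = -63111/5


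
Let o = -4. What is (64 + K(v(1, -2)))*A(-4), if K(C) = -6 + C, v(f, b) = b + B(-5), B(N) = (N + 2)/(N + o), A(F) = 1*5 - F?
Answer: 507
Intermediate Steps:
A(F) = 5 - F
B(N) = (2 + N)/(-4 + N) (B(N) = (N + 2)/(N - 4) = (2 + N)/(-4 + N))
v(f, b) = ⅓ + b (v(f, b) = b + (2 - 5)/(-4 - 5) = b - 3/(-9) = b - ⅑*(-3) = b + ⅓ = ⅓ + b)
(64 + K(v(1, -2)))*A(-4) = (64 + (-6 + (⅓ - 2)))*(5 - 1*(-4)) = (64 + (-6 - 5/3))*(5 + 4) = (64 - 23/3)*9 = (169/3)*9 = 507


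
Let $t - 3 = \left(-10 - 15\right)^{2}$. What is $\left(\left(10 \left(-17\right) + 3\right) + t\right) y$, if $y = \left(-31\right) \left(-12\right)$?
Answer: $171492$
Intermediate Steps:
$y = 372$
$t = 628$ ($t = 3 + \left(-10 - 15\right)^{2} = 3 + \left(-25\right)^{2} = 3 + 625 = 628$)
$\left(\left(10 \left(-17\right) + 3\right) + t\right) y = \left(\left(10 \left(-17\right) + 3\right) + 628\right) 372 = \left(\left(-170 + 3\right) + 628\right) 372 = \left(-167 + 628\right) 372 = 461 \cdot 372 = 171492$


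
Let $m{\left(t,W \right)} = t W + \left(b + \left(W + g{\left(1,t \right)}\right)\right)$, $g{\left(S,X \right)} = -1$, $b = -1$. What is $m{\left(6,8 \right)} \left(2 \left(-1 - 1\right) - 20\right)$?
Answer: $-1296$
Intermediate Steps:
$m{\left(t,W \right)} = -2 + W + W t$ ($m{\left(t,W \right)} = t W + \left(-1 + \left(W - 1\right)\right) = W t + \left(-1 + \left(-1 + W\right)\right) = W t + \left(-2 + W\right) = -2 + W + W t$)
$m{\left(6,8 \right)} \left(2 \left(-1 - 1\right) - 20\right) = \left(-2 + 8 + 8 \cdot 6\right) \left(2 \left(-1 - 1\right) - 20\right) = \left(-2 + 8 + 48\right) \left(2 \left(-2\right) - 20\right) = 54 \left(-4 - 20\right) = 54 \left(-24\right) = -1296$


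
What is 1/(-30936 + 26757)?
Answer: -1/4179 ≈ -0.00023929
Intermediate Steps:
1/(-30936 + 26757) = 1/(-4179) = -1/4179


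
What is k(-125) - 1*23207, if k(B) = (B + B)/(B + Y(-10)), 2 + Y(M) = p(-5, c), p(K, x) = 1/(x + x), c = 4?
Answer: -4710621/203 ≈ -23205.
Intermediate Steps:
p(K, x) = 1/(2*x)
Y(M) = -15/8 (Y(M) = -2 + (½)/4 = -2 + (½)*(¼) = -2 + ⅛ = -15/8)
k(B) = 2*B/(-15/8 + B) (k(B) = (B + B)/(B - 15/8) = (2*B)/(-15/8 + B) = 2*B/(-15/8 + B))
k(-125) - 1*23207 = 16*(-125)/(-15 + 8*(-125)) - 1*23207 = 16*(-125)/(-15 - 1000) - 23207 = 16*(-125)/(-1015) - 23207 = 16*(-125)*(-1/1015) - 23207 = 400/203 - 23207 = -4710621/203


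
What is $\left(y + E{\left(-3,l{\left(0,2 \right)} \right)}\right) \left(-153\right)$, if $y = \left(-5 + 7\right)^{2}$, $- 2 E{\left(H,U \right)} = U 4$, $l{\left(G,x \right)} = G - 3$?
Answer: $-1530$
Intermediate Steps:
$l{\left(G,x \right)} = -3 + G$
$E{\left(H,U \right)} = - 2 U$ ($E{\left(H,U \right)} = - \frac{U 4}{2} = - \frac{4 U}{2} = - 2 U$)
$y = 4$ ($y = 2^{2} = 4$)
$\left(y + E{\left(-3,l{\left(0,2 \right)} \right)}\right) \left(-153\right) = \left(4 - 2 \left(-3 + 0\right)\right) \left(-153\right) = \left(4 - -6\right) \left(-153\right) = \left(4 + 6\right) \left(-153\right) = 10 \left(-153\right) = -1530$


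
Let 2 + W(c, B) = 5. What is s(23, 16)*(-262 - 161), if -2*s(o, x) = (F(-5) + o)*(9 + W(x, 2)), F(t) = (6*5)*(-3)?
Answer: -170046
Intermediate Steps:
W(c, B) = 3 (W(c, B) = -2 + 5 = 3)
F(t) = -90 (F(t) = 30*(-3) = -90)
s(o, x) = 540 - 6*o (s(o, x) = -(-90 + o)*(9 + 3)/2 = -(-90 + o)*12/2 = -(-1080 + 12*o)/2 = 540 - 6*o)
s(23, 16)*(-262 - 161) = (540 - 6*23)*(-262 - 161) = (540 - 138)*(-423) = 402*(-423) = -170046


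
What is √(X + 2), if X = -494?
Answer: 2*I*√123 ≈ 22.181*I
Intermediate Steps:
√(X + 2) = √(-494 + 2) = √(-492) = 2*I*√123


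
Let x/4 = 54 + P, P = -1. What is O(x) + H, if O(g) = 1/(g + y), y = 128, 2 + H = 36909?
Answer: 12548381/340 ≈ 36907.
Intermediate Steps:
x = 212 (x = 4*(54 - 1) = 4*53 = 212)
H = 36907 (H = -2 + 36909 = 36907)
O(g) = 1/(128 + g) (O(g) = 1/(g + 128) = 1/(128 + g))
O(x) + H = 1/(128 + 212) + 36907 = 1/340 + 36907 = 12548381/340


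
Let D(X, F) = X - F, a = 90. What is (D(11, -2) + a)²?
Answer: 10609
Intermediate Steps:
(D(11, -2) + a)² = ((11 - 1*(-2)) + 90)² = ((11 + 2) + 90)² = (13 + 90)² = 103² = 10609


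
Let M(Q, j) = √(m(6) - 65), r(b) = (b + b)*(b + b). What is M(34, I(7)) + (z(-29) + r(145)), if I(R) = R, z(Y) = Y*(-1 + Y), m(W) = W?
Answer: 84970 + I*√59 ≈ 84970.0 + 7.6811*I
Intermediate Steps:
r(b) = 4*b² (r(b) = (2*b)*(2*b) = 4*b²)
M(Q, j) = I*√59 (M(Q, j) = √(6 - 65) = √(-59) = I*√59)
M(34, I(7)) + (z(-29) + r(145)) = I*√59 + (-29*(-1 - 29) + 4*145²) = I*√59 + (-29*(-30) + 4*21025) = I*√59 + (870 + 84100) = I*√59 + 84970 = 84970 + I*√59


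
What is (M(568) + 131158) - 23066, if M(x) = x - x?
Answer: 108092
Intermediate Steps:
M(x) = 0
(M(568) + 131158) - 23066 = (0 + 131158) - 23066 = 131158 - 23066 = 108092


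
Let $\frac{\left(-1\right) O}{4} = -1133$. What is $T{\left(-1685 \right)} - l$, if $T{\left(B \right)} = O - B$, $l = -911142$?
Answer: $917359$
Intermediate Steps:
$O = 4532$ ($O = \left(-4\right) \left(-1133\right) = 4532$)
$T{\left(B \right)} = 4532 - B$
$T{\left(-1685 \right)} - l = \left(4532 - -1685\right) - -911142 = \left(4532 + 1685\right) + 911142 = 6217 + 911142 = 917359$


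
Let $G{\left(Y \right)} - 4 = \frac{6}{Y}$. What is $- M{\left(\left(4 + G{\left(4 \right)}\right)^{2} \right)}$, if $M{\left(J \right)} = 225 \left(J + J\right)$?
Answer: $- \frac{81225}{2} \approx -40613.0$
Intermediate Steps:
$G{\left(Y \right)} = 4 + \frac{6}{Y}$
$M{\left(J \right)} = 450 J$ ($M{\left(J \right)} = 225 \cdot 2 J = 450 J$)
$- M{\left(\left(4 + G{\left(4 \right)}\right)^{2} \right)} = - 450 \left(4 + \left(4 + \frac{6}{4}\right)\right)^{2} = - 450 \left(4 + \left(4 + 6 \cdot \frac{1}{4}\right)\right)^{2} = - 450 \left(4 + \left(4 + \frac{3}{2}\right)\right)^{2} = - 450 \left(4 + \frac{11}{2}\right)^{2} = - 450 \left(\frac{19}{2}\right)^{2} = - \frac{450 \cdot 361}{4} = \left(-1\right) \frac{81225}{2} = - \frac{81225}{2}$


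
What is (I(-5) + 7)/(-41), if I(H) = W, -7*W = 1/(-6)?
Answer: -295/1722 ≈ -0.17131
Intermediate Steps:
W = 1/42 (W = -⅐/(-6) = -⅐*(-⅙) = 1/42 ≈ 0.023810)
I(H) = 1/42
(I(-5) + 7)/(-41) = (1/42 + 7)/(-41) = -1/41*295/42 = -295/1722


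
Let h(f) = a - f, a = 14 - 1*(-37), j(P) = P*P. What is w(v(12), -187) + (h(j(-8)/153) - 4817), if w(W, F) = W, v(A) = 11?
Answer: -727579/153 ≈ -4755.4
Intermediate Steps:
j(P) = P**2
a = 51 (a = 14 + 37 = 51)
h(f) = 51 - f
w(v(12), -187) + (h(j(-8)/153) - 4817) = 11 + ((51 - (-8)**2/153) - 4817) = 11 + ((51 - 64/153) - 4817) = 11 + (7739/153 - 4817) = 11 - 729262/153 = -727579/153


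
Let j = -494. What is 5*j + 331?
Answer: -2139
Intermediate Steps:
5*j + 331 = 5*(-494) + 331 = -2470 + 331 = -2139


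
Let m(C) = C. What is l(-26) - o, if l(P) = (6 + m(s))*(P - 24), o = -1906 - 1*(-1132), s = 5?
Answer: 224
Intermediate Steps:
o = -774 (o = -1906 + 1132 = -774)
l(P) = -264 + 11*P (l(P) = (6 + 5)*(P - 24) = 11*(-24 + P) = -264 + 11*P)
l(-26) - o = (-264 + 11*(-26)) - 1*(-774) = (-264 - 286) + 774 = -550 + 774 = 224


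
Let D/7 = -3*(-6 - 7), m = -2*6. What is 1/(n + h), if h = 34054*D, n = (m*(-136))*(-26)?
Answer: 1/9254310 ≈ 1.0806e-7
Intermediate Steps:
m = -12
D = 273 (D = 7*(-3*(-6 - 7)) = 7*(-3*(-13)) = 7*39 = 273)
n = -42432 (n = -12*(-136)*(-26) = 1632*(-26) = -42432)
h = 9296742 (h = 34054*273 = 9296742)
1/(n + h) = 1/(-42432 + 9296742) = 1/9254310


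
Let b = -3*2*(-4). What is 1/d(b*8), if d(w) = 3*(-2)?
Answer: -⅙ ≈ -0.16667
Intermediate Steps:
b = 24 (b = -6*(-4) = 24)
d(w) = -6
1/d(b*8) = 1/(-6) = -⅙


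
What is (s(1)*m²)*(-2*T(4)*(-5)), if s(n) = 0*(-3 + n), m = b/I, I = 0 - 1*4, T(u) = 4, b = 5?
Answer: 0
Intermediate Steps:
I = -4 (I = 0 - 4 = -4)
m = -5/4 (m = 5/(-4) = 5*(-¼) = -5/4 ≈ -1.2500)
s(n) = 0
(s(1)*m²)*(-2*T(4)*(-5)) = (0*(-5/4)²)*(-2*4*(-5)) = (0*(25/16))*(-8*(-5)) = 0*40 = 0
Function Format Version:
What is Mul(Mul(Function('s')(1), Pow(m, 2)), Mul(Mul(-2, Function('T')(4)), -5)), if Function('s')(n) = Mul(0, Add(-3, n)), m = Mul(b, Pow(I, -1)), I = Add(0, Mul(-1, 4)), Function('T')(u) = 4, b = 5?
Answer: 0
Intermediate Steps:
I = -4 (I = Add(0, -4) = -4)
m = Rational(-5, 4) (m = Mul(5, Pow(-4, -1)) = Mul(5, Rational(-1, 4)) = Rational(-5, 4) ≈ -1.2500)
Function('s')(n) = 0
Mul(Mul(Function('s')(1), Pow(m, 2)), Mul(Mul(-2, Function('T')(4)), -5)) = Mul(Mul(0, Pow(Rational(-5, 4), 2)), Mul(Mul(-2, 4), -5)) = Mul(Mul(0, Rational(25, 16)), Mul(-8, -5)) = Mul(0, 40) = 0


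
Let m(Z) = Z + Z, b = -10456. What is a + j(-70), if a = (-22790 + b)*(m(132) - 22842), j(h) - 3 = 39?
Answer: 750628230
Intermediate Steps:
m(Z) = 2*Z
j(h) = 42 (j(h) = 3 + 39 = 42)
a = 750628188 (a = (-22790 - 10456)*(2*132 - 22842) = -33246*(264 - 22842) = -33246*(-22578) = 750628188)
a + j(-70) = 750628188 + 42 = 750628230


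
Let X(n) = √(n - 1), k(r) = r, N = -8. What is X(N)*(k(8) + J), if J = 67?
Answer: 225*I ≈ 225.0*I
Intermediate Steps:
X(n) = √(-1 + n)
X(N)*(k(8) + J) = √(-1 - 8)*(8 + 67) = √(-9)*75 = (3*I)*75 = 225*I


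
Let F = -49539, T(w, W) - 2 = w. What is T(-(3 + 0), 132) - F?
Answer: 49538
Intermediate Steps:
T(w, W) = 2 + w
T(-(3 + 0), 132) - F = (2 - (3 + 0)) - 1*(-49539) = (2 - 1*3) + 49539 = (2 - 3) + 49539 = -1 + 49539 = 49538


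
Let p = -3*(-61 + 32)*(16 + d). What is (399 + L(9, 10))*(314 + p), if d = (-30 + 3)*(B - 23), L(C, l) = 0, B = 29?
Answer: -4942812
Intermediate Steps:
d = -162 (d = (-30 + 3)*(29 - 23) = -27*6 = -162)
p = -12702 (p = -3*(-61 + 32)*(16 - 162) = -(-87)*(-146) = -3*4234 = -12702)
(399 + L(9, 10))*(314 + p) = (399 + 0)*(314 - 12702) = 399*(-12388) = -4942812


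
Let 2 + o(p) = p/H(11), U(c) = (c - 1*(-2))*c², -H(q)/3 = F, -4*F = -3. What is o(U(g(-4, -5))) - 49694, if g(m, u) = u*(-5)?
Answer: -57196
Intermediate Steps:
F = ¾ (F = -¼*(-3) = ¾ ≈ 0.75000)
H(q) = -9/4 (H(q) = -3*¾ = -9/4)
g(m, u) = -5*u
U(c) = c²*(2 + c) (U(c) = (c + 2)*c² = (2 + c)*c² = c²*(2 + c))
o(p) = -2 - 4*p/9 (o(p) = -2 + p/(-9/4) = -2 + p*(-4/9) = -2 - 4*p/9)
o(U(g(-4, -5))) - 49694 = (-2 - 4*(-5*(-5))²*(2 - 5*(-5))/9) - 49694 = (-2 - 4*25²*(2 + 25)/9) - 49694 = (-2 - 2500*27/9) - 49694 = (-2 - 4/9*16875) - 49694 = (-2 - 7500) - 49694 = -7502 - 49694 = -57196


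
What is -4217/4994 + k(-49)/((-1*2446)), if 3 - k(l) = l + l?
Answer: -2704794/3053831 ≈ -0.88570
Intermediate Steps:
k(l) = 3 - 2*l (k(l) = 3 - (l + l) = 3 - 2*l)
-4217/4994 + k(-49)/((-1*2446)) = -4217/4994 + (3 - 2*(-49))/((-1*2446)) = -4217*1/4994 + (3 + 98)/(-2446) = -4217/4994 + 101*(-1/2446) = -4217/4994 - 101/2446 = -2704794/3053831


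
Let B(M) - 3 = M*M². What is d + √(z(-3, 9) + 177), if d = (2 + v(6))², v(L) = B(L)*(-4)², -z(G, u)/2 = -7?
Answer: 12292036 + √191 ≈ 1.2292e+7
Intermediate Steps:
z(G, u) = 14 (z(G, u) = -2*(-7) = 14)
B(M) = 3 + M³ (B(M) = 3 + M*M² = 3 + M³)
v(L) = 48 + 16*L³ (v(L) = (3 + L³)*(-4)² = (3 + L³)*16 = 48 + 16*L³)
d = 12292036 (d = (2 + (48 + 16*6³))² = (2 + (48 + 16*216))² = (2 + (48 + 3456))² = (2 + 3504)² = 3506² = 12292036)
d + √(z(-3, 9) + 177) = 12292036 + √(14 + 177) = 12292036 + √191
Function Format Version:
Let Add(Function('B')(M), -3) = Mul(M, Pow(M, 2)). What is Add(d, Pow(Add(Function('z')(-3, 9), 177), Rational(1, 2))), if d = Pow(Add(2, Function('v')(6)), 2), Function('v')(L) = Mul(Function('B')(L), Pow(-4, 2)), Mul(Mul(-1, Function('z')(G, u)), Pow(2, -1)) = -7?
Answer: Add(12292036, Pow(191, Rational(1, 2))) ≈ 1.2292e+7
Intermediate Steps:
Function('z')(G, u) = 14 (Function('z')(G, u) = Mul(-2, -7) = 14)
Function('B')(M) = Add(3, Pow(M, 3)) (Function('B')(M) = Add(3, Mul(M, Pow(M, 2))) = Add(3, Pow(M, 3)))
Function('v')(L) = Add(48, Mul(16, Pow(L, 3))) (Function('v')(L) = Mul(Add(3, Pow(L, 3)), Pow(-4, 2)) = Mul(Add(3, Pow(L, 3)), 16) = Add(48, Mul(16, Pow(L, 3))))
d = 12292036 (d = Pow(Add(2, Add(48, Mul(16, Pow(6, 3)))), 2) = Pow(Add(2, Add(48, Mul(16, 216))), 2) = Pow(Add(2, Add(48, 3456)), 2) = Pow(Add(2, 3504), 2) = Pow(3506, 2) = 12292036)
Add(d, Pow(Add(Function('z')(-3, 9), 177), Rational(1, 2))) = Add(12292036, Pow(Add(14, 177), Rational(1, 2))) = Add(12292036, Pow(191, Rational(1, 2)))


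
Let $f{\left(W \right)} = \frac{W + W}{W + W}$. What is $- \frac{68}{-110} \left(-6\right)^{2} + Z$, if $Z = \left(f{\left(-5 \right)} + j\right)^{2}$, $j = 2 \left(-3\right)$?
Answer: $\frac{2599}{55} \approx 47.255$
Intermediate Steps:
$f{\left(W \right)} = 1$ ($f{\left(W \right)} = \frac{2 W}{2 W} = 2 W \frac{1}{2 W} = 1$)
$j = -6$
$Z = 25$ ($Z = \left(1 - 6\right)^{2} = \left(-5\right)^{2} = 25$)
$- \frac{68}{-110} \left(-6\right)^{2} + Z = - \frac{68}{-110} \left(-6\right)^{2} + 25 = \left(-68\right) \left(- \frac{1}{110}\right) 36 + 25 = \frac{34}{55} \cdot 36 + 25 = \frac{1224}{55} + 25 = \frac{2599}{55}$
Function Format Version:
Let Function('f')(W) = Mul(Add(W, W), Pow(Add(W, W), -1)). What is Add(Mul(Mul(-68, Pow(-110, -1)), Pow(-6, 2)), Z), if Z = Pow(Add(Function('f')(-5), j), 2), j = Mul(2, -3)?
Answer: Rational(2599, 55) ≈ 47.255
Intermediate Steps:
Function('f')(W) = 1 (Function('f')(W) = Mul(Mul(2, W), Pow(Mul(2, W), -1)) = Mul(Mul(2, W), Mul(Rational(1, 2), Pow(W, -1))) = 1)
j = -6
Z = 25 (Z = Pow(Add(1, -6), 2) = Pow(-5, 2) = 25)
Add(Mul(Mul(-68, Pow(-110, -1)), Pow(-6, 2)), Z) = Add(Mul(Mul(-68, Pow(-110, -1)), Pow(-6, 2)), 25) = Add(Mul(Mul(-68, Rational(-1, 110)), 36), 25) = Add(Mul(Rational(34, 55), 36), 25) = Add(Rational(1224, 55), 25) = Rational(2599, 55)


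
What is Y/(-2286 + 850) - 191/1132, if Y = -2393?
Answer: 304325/203194 ≈ 1.4977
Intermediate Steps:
Y/(-2286 + 850) - 191/1132 = -2393/(-2286 + 850) - 191/1132 = -2393/(-1436) - 191*1/1132 = -2393*(-1/1436) - 191/1132 = 2393/1436 - 191/1132 = 304325/203194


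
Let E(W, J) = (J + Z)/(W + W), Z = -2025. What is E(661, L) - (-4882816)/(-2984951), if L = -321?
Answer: -6728888899/1973052611 ≈ -3.4104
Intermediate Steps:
E(W, J) = (-2025 + J)/(2*W) (E(W, J) = (J - 2025)/(W + W) = (-2025 + J)/((2*W)) = (-2025 + J)*(1/(2*W)) = (-2025 + J)/(2*W))
E(661, L) - (-4882816)/(-2984951) = (½)*(-2025 - 321)/661 - (-4882816)/(-2984951) = (½)*(1/661)*(-2346) - (-4882816)*(-1)/2984951 = -1173/661 - 1*4882816/2984951 = -1173/661 - 4882816/2984951 = -6728888899/1973052611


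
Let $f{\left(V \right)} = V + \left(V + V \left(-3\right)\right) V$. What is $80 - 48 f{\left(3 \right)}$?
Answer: $800$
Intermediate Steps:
$f{\left(V \right)} = V - 2 V^{2}$ ($f{\left(V \right)} = V + \left(V - 3 V\right) V = V + - 2 V V = V - 2 V^{2}$)
$80 - 48 f{\left(3 \right)} = 80 - 48 \cdot 3 \left(1 - 6\right) = 80 - 48 \cdot 3 \left(-5\right) = 80 - -720 = 80 + 720 = 800$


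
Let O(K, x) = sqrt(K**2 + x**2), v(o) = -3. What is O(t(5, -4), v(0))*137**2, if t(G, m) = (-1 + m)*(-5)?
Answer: 18769*sqrt(634) ≈ 4.7259e+5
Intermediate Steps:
t(G, m) = 5 - 5*m
O(t(5, -4), v(0))*137**2 = sqrt((5 - 5*(-4))**2 + (-3)**2)*137**2 = sqrt((5 + 20)**2 + 9)*18769 = sqrt(25**2 + 9)*18769 = sqrt(625 + 9)*18769 = sqrt(634)*18769 = 18769*sqrt(634)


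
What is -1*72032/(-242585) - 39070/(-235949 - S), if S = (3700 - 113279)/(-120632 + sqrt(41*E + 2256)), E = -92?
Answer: 3635969246280367712791576/7861196683055410854888085 - 1712500612*I*sqrt(379)/162029735619585111505 ≈ 0.46252 - 2.0576e-10*I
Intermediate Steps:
S = -109579/(-120632 + 2*I*sqrt(379)) (S = (3700 - 113279)/(-120632 + sqrt(41*(-92) + 2256)) = -109579/(-120632 + sqrt(-3772 + 2256)) = -109579/(-120632 + sqrt(-1516)) = -109579/(-120632 + 2*I*sqrt(379)) ≈ 0.90837 + 0.00029319*I)
-1*72032/(-242585) - 39070/(-235949 - S) = -1*72032/(-242585) - 39070/(-235949 - (3304683482/3638020235 + 109579*I*sqrt(379)/7276040470)) = -72032*(-1/242585) - 39070/(-235949 + (-3304683482/3638020235 - 109579*I*sqrt(379)/7276040470)) = 72032/242585 - 39070/(-858390541111497/3638020235 - 109579*I*sqrt(379)/7276040470)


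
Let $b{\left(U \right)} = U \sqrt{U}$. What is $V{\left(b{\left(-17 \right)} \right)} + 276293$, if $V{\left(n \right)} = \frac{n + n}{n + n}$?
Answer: $276294$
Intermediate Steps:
$b{\left(U \right)} = U^{\frac{3}{2}}$
$V{\left(n \right)} = 1$ ($V{\left(n \right)} = \frac{2 n}{2 n} = 2 n \frac{1}{2 n} = 1$)
$V{\left(b{\left(-17 \right)} \right)} + 276293 = 1 + 276293 = 276294$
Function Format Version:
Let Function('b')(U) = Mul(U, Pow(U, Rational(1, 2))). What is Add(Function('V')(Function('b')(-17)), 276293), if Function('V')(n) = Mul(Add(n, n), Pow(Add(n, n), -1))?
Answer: 276294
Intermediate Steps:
Function('b')(U) = Pow(U, Rational(3, 2))
Function('V')(n) = 1 (Function('V')(n) = Mul(Mul(2, n), Pow(Mul(2, n), -1)) = Mul(Mul(2, n), Mul(Rational(1, 2), Pow(n, -1))) = 1)
Add(Function('V')(Function('b')(-17)), 276293) = Add(1, 276293) = 276294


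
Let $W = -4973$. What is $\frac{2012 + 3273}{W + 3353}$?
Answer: $- \frac{1057}{324} \approx -3.2623$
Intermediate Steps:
$\frac{2012 + 3273}{W + 3353} = \frac{2012 + 3273}{-4973 + 3353} = \frac{5285}{-1620} = 5285 \left(- \frac{1}{1620}\right) = - \frac{1057}{324}$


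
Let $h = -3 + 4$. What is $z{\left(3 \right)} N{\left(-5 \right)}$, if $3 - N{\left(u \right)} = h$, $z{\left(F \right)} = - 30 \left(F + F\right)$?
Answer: $-360$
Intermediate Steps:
$h = 1$
$z{\left(F \right)} = - 60 F$ ($z{\left(F \right)} = - 30 \cdot 2 F = - 60 F$)
$N{\left(u \right)} = 2$ ($N{\left(u \right)} = 3 - 1 = 2$)
$z{\left(3 \right)} N{\left(-5 \right)} = \left(-60\right) 3 \cdot 2 = \left(-180\right) 2 = -360$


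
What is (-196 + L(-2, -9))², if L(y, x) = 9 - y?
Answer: 34225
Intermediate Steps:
(-196 + L(-2, -9))² = (-196 + (9 - 1*(-2)))² = (-196 + (9 + 2))² = (-196 + 11)² = (-185)² = 34225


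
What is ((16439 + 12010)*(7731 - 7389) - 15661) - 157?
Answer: 9713740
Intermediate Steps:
((16439 + 12010)*(7731 - 7389) - 15661) - 157 = (28449*342 - 15661) - 157 = (9729558 - 15661) - 157 = 9713897 - 157 = 9713740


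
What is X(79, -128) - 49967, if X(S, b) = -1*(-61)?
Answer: -49906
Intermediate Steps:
X(S, b) = 61
X(79, -128) - 49967 = 61 - 49967 = -49906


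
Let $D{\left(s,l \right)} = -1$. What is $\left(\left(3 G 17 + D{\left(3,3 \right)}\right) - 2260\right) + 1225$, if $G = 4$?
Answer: $-832$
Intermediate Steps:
$\left(\left(3 G 17 + D{\left(3,3 \right)}\right) - 2260\right) + 1225 = \left(\left(3 \cdot 4 \cdot 17 - 1\right) - 2260\right) + 1225 = \left(\left(12 \cdot 17 - 1\right) - 2260\right) + 1225 = \left(\left(204 - 1\right) - 2260\right) + 1225 = \left(203 - 2260\right) + 1225 = -2057 + 1225 = -832$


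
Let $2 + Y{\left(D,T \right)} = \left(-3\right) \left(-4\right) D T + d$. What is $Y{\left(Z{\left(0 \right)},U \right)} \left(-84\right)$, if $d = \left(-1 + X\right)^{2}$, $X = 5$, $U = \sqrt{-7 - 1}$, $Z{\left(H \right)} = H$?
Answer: $-1176$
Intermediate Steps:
$U = 2 i \sqrt{2}$ ($U = \sqrt{-8} = 2 i \sqrt{2} \approx 2.8284 i$)
$d = 16$ ($d = \left(-1 + 5\right)^{2} = 4^{2} = 16$)
$Y{\left(D,T \right)} = 14 + 12 D T$ ($Y{\left(D,T \right)} = -2 + \left(\left(-3\right) \left(-4\right) D T + 16\right) = -2 + \left(12 D T + 16\right) = -2 + \left(16 + 12 D T\right) = 14 + 12 D T$)
$Y{\left(Z{\left(0 \right)},U \right)} \left(-84\right) = \left(14 + 12 \cdot 0 \cdot 2 i \sqrt{2}\right) \left(-84\right) = \left(14 + 0\right) \left(-84\right) = 14 \left(-84\right) = -1176$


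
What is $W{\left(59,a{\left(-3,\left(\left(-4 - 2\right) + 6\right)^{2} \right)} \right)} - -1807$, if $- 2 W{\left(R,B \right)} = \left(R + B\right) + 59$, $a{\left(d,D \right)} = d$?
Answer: $\frac{3499}{2} \approx 1749.5$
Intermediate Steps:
$W{\left(R,B \right)} = - \frac{59}{2} - \frac{B}{2} - \frac{R}{2}$ ($W{\left(R,B \right)} = - \frac{\left(R + B\right) + 59}{2} = - \frac{\left(B + R\right) + 59}{2} = - \frac{59 + B + R}{2} = - \frac{59}{2} - \frac{B}{2} - \frac{R}{2}$)
$W{\left(59,a{\left(-3,\left(\left(-4 - 2\right) + 6\right)^{2} \right)} \right)} - -1807 = \left(- \frac{59}{2} - - \frac{3}{2} - \frac{59}{2}\right) - -1807 = \left(- \frac{59}{2} + \frac{3}{2} - \frac{59}{2}\right) + 1807 = - \frac{115}{2} + 1807 = \frac{3499}{2}$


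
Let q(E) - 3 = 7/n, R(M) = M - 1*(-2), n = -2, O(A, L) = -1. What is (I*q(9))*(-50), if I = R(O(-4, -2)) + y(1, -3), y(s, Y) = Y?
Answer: -50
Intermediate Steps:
R(M) = 2 + M (R(M) = M + 2 = 2 + M)
q(E) = -1/2 (q(E) = 3 + 7/(-2) = 3 + 7*(-1/2) = 3 - 7/2 = -1/2)
I = -2 (I = (2 - 1) - 3 = 1 - 3 = -2)
(I*q(9))*(-50) = -2*(-1/2)*(-50) = 1*(-50) = -50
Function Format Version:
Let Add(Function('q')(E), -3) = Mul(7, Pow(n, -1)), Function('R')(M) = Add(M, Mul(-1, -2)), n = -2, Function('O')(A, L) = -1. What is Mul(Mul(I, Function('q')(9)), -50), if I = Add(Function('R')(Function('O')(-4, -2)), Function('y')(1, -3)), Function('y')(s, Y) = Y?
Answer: -50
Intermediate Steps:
Function('R')(M) = Add(2, M) (Function('R')(M) = Add(M, 2) = Add(2, M))
Function('q')(E) = Rational(-1, 2) (Function('q')(E) = Add(3, Mul(7, Pow(-2, -1))) = Add(3, Mul(7, Rational(-1, 2))) = Add(3, Rational(-7, 2)) = Rational(-1, 2))
I = -2 (I = Add(Add(2, -1), -3) = Add(1, -3) = -2)
Mul(Mul(I, Function('q')(9)), -50) = Mul(Mul(-2, Rational(-1, 2)), -50) = Mul(1, -50) = -50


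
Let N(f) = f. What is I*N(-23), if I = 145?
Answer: -3335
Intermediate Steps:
I*N(-23) = 145*(-23) = -3335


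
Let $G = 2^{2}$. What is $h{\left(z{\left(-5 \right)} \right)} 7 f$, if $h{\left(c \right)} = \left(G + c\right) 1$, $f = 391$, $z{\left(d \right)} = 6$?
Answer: $27370$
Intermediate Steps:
$G = 4$
$h{\left(c \right)} = 4 + c$ ($h{\left(c \right)} = \left(4 + c\right) 1 = 4 + c$)
$h{\left(z{\left(-5 \right)} \right)} 7 f = \left(4 + 6\right) 7 \cdot 391 = 10 \cdot 7 \cdot 391 = 70 \cdot 391 = 27370$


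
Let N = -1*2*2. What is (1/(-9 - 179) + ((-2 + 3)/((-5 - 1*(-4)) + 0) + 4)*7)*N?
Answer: -3947/47 ≈ -83.979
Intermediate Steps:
N = -4 (N = -2*2 = -4)
(1/(-9 - 179) + ((-2 + 3)/((-5 - 1*(-4)) + 0) + 4)*7)*N = (1/(-9 - 179) + ((-2 + 3)/((-5 - 1*(-4)) + 0) + 4)*7)*(-4) = (1/(-188) + (1/((-5 + 4) + 0) + 4)*7)*(-4) = (-1/188 + (1/(-1 + 0) + 4)*7)*(-4) = (-1/188 + (1/(-1) + 4)*7)*(-4) = (-1/188 + (1*(-1) + 4)*7)*(-4) = (-1/188 + (-1 + 4)*7)*(-4) = (-1/188 + 3*7)*(-4) = (-1/188 + 21)*(-4) = (3947/188)*(-4) = -3947/47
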